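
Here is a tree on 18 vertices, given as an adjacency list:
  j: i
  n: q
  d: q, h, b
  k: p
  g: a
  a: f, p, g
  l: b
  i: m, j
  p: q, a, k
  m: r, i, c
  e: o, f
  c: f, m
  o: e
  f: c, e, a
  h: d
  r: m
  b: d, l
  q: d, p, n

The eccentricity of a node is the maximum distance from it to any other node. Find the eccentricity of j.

Distances from j peak at 10, attained at l.
j–i–m–c–f–a–p–q–d–b–l

10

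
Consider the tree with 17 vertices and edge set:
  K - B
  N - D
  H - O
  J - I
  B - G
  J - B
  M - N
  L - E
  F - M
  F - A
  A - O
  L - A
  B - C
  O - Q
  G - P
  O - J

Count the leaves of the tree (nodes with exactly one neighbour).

Degree-1 nodes: C, D, E, H, I, K, P, Q — 8 of them.

8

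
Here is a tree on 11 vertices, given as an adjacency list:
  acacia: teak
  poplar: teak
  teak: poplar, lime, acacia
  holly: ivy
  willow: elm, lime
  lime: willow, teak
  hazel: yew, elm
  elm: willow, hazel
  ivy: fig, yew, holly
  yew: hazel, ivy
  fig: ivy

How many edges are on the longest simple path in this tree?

Starting from poplar, a farthest node is fig at distance 8.
One longest path: poplar - teak - lime - willow - elm - hazel - yew - ivy - fig.
So the diameter is 8.

8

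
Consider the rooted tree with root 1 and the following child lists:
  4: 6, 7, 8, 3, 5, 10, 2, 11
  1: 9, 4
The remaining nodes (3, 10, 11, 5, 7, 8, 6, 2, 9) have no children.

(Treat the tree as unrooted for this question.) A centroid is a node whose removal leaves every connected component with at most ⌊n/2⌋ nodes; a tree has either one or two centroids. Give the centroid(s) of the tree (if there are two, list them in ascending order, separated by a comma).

4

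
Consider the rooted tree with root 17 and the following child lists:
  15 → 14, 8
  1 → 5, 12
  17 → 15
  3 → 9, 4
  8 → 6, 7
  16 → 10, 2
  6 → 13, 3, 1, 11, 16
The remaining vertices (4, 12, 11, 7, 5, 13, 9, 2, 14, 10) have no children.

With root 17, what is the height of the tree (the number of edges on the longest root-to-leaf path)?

5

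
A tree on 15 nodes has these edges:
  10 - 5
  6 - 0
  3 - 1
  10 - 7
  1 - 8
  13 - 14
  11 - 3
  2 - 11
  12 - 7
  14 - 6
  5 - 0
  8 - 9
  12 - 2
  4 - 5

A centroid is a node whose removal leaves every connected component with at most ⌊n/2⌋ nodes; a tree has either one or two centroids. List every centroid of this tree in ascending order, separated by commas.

7

If 7 is removed the pieces have sizes 7, 7, all ≤ ⌊15/2⌋ = 7.
No neighbour of 7 does as well, so 7 is the unique centroid.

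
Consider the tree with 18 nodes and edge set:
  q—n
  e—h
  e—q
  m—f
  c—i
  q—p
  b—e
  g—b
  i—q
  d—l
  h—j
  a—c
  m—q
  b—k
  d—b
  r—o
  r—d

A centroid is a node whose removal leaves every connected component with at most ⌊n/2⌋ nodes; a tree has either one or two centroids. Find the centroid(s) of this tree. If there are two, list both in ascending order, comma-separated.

e

If e is removed the pieces have sizes 8, 7, 2, all ≤ ⌊18/2⌋ = 9.
No neighbour of e does as well, so e is the unique centroid.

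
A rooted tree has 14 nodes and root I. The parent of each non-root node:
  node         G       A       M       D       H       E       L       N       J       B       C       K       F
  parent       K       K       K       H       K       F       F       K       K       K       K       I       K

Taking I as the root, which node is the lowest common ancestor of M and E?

M's ancestor chain is M, K, I and E's is E, F, K, I; they first meet at K.

K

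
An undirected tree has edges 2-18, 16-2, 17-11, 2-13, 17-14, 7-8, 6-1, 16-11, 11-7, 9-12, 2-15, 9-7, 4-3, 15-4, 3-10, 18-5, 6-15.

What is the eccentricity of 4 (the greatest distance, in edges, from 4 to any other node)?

The node farthest from 4 is 12, via 4 – 15 – 2 – 16 – 11 – 7 – 9 – 12 — 7 edges.

7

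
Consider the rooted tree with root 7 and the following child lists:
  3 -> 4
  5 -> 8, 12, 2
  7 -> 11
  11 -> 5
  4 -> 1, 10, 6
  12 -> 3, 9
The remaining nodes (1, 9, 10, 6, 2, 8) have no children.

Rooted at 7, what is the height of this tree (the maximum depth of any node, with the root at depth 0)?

6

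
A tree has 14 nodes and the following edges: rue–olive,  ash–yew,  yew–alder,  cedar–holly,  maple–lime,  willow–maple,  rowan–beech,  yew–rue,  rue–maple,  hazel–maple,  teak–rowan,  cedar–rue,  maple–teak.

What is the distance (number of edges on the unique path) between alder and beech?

alder – yew – rue – maple – teak – rowan – beech: 6 edges.

6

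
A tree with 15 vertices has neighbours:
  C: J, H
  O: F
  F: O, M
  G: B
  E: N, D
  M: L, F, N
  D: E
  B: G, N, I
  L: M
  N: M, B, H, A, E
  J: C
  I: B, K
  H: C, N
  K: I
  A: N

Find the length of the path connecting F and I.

4

The path is F–M–N–B–I, which has 4 edges.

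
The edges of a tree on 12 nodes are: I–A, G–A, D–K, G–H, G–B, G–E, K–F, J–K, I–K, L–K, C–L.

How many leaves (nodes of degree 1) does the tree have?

The leaves are B, C, D, E, F, H, J.
That is 7 leaves.

7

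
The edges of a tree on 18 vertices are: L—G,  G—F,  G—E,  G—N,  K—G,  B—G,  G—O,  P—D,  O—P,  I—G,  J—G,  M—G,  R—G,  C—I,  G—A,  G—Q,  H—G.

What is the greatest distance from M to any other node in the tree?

A farthest node from M is D.
The path M-G-O-P-D has 4 edges.

4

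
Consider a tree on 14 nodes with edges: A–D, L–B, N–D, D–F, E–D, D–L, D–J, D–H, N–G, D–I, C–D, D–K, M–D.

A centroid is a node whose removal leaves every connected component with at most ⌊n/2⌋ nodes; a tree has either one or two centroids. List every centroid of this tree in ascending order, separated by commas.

D

If D is removed the pieces have sizes 2, 2, 1, 1, 1, 1, 1, 1, 1, 1, 1, all ≤ ⌊14/2⌋ = 7.
No neighbour of D does as well, so D is the unique centroid.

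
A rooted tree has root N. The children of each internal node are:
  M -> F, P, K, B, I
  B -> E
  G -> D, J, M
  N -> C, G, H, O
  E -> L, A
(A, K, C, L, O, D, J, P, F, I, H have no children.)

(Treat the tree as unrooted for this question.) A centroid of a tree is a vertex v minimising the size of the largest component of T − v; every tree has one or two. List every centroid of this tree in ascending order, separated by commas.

Delete M: the remaining components have sizes 7, 4, 1, 1, 1, 1. Max 7 ≤ 8, so M is a centroid.
No neighbour of M does as well, so M is the unique centroid.

M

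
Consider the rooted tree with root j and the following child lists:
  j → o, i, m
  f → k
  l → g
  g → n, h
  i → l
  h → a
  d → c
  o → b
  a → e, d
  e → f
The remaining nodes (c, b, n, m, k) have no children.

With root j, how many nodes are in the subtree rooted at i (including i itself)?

11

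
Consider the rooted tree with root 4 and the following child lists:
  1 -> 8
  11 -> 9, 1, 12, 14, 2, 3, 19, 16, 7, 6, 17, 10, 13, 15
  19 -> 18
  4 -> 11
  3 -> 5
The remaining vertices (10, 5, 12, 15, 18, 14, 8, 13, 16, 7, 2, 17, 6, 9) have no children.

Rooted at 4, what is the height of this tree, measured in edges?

3

18 sits deepest: 4-11-19-18 — 3 edges from the root.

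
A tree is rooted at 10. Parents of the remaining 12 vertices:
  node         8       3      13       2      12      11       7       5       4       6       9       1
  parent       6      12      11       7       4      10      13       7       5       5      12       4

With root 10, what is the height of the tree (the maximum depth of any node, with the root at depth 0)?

The longest root-to-leaf path is 10 – 11 – 13 – 7 – 5 – 4 – 12 – 9 (7 edges).

7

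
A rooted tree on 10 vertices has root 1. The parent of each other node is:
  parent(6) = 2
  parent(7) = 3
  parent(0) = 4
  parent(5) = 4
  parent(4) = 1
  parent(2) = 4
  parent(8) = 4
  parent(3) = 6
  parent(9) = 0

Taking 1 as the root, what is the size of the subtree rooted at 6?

3

6's subtree: {6, 3, 7}, size 3.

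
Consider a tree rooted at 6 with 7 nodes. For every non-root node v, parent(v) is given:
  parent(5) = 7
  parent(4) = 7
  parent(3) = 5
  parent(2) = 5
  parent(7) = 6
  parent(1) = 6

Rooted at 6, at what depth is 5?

2

6 → 7 → 5 — 2 edges.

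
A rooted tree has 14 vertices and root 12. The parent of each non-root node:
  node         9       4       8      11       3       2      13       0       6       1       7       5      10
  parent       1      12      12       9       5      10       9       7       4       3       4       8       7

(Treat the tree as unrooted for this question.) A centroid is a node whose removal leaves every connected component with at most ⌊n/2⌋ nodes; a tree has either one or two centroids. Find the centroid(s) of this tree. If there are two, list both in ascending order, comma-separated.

8, 12

If 12 is removed the pieces have sizes 7, 6, all ≤ ⌊14/2⌋ = 7.
8 is adjacent to 12 and is also a centroid (the largest component after removing it is likewise 7).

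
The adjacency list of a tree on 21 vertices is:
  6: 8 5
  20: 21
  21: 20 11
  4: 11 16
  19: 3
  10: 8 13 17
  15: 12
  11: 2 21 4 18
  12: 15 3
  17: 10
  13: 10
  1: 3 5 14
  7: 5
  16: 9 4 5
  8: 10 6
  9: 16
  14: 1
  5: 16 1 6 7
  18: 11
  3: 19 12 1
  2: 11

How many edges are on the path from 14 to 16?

14 - 1 - 5 - 16: 3 edges.

3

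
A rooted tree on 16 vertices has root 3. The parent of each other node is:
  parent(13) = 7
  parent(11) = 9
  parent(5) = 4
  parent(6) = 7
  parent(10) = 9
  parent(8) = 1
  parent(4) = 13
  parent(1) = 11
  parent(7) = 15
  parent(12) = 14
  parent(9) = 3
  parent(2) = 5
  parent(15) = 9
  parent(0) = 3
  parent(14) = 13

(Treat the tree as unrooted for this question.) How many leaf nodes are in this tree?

6

Degree-1 nodes: 0, 2, 6, 8, 10, 12 — 6 of them.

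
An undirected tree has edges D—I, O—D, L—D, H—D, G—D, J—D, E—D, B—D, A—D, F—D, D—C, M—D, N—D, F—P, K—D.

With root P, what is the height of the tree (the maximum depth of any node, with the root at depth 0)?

The longest root-to-leaf path is P – F – D – J (3 edges).

3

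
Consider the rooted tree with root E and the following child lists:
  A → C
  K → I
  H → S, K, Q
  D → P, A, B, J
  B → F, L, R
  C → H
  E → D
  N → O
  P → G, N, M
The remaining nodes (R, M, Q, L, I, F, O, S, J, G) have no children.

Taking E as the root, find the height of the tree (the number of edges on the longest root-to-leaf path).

6

I sits deepest: E-D-A-C-H-K-I — 6 edges from the root.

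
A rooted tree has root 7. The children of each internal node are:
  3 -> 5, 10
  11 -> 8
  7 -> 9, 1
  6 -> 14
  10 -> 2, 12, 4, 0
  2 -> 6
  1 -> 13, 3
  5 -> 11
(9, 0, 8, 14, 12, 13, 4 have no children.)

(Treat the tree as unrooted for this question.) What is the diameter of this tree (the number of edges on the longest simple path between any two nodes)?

7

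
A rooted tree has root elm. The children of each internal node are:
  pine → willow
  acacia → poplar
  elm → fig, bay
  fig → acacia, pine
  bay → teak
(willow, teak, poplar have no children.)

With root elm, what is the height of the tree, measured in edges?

3

The longest root-to-leaf path is elm → fig → acacia → poplar (3 edges).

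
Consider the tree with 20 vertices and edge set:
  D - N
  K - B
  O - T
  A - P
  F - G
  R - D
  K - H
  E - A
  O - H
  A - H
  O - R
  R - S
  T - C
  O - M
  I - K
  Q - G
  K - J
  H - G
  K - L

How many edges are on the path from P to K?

P - A - H - K: 3 edges.

3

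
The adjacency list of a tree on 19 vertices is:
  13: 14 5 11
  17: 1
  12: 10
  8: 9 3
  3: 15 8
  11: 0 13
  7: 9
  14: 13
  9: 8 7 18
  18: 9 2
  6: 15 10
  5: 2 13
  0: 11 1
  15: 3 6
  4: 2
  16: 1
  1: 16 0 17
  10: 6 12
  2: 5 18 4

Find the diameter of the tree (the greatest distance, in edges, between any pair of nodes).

Starting from 12, a farthest node is 16 at distance 14.
One longest path: 12 - 10 - 6 - 15 - 3 - 8 - 9 - 18 - 2 - 5 - 13 - 11 - 0 - 1 - 16.
So the diameter is 14.

14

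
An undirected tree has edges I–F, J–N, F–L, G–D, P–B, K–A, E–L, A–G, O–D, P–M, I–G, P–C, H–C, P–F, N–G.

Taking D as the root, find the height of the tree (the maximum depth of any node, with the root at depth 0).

6

The longest root-to-leaf path is D → G → I → F → P → C → H (6 edges).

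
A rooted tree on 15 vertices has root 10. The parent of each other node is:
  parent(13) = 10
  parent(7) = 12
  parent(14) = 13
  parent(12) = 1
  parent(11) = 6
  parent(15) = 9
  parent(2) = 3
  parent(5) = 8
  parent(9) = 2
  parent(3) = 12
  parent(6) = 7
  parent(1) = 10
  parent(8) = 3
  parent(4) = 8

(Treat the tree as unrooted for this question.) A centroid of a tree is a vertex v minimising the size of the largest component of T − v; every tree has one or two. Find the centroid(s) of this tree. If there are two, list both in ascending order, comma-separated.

If 12 is removed the pieces have sizes 7, 4, 3, all ≤ ⌊15/2⌋ = 7.
Every other node leaves some component of size > 7, so the centroid is unique.

12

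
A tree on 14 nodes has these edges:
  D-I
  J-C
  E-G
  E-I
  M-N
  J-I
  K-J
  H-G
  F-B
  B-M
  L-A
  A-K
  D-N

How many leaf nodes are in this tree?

4

The leaves are C, F, H, L.
That is 4 leaves.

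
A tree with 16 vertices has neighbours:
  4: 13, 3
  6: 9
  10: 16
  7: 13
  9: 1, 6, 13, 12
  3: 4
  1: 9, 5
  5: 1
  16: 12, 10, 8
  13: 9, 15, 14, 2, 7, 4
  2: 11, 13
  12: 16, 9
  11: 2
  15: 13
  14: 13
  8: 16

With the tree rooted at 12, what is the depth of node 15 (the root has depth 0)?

Path from 12 to 15: 12 → 9 → 13 → 15, which has 3 edges.

3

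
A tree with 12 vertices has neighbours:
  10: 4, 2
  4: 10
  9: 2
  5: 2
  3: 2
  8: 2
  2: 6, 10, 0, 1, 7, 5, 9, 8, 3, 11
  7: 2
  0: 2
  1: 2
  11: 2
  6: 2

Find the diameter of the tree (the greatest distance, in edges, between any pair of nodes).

BFS from 4 reaches 8 last, at distance 3; BFS from 8 confirms no node is farther.
Path: 4 - 10 - 2 - 8.

3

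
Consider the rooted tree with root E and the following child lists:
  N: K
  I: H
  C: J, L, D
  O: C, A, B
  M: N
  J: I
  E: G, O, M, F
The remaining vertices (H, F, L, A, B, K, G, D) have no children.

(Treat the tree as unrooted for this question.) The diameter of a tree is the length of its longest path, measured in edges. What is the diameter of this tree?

8

A longest path is K-N-M-E-O-C-J-I-H, with 8 edges.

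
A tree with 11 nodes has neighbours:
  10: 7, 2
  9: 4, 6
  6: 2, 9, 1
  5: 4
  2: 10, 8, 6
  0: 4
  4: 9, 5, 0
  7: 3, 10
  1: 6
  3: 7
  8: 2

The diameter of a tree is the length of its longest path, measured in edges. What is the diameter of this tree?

Starting from 3, a farthest node is 5 at distance 7.
One longest path: 3 - 7 - 10 - 2 - 6 - 9 - 4 - 5.
So the diameter is 7.

7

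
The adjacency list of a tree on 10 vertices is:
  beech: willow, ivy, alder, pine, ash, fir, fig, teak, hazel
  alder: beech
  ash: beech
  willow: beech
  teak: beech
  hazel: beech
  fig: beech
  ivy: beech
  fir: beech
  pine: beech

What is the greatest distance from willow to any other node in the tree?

2

Distances from willow peak at 2, attained at fir (fig, teak, pine, hazel, ivy, alder, ash also at distance 2).
willow – beech – fir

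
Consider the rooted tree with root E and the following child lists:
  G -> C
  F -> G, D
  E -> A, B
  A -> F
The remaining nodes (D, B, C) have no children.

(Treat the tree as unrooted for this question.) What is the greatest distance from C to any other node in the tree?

5

Distances from C peak at 5, attained at B.
C-G-F-A-E-B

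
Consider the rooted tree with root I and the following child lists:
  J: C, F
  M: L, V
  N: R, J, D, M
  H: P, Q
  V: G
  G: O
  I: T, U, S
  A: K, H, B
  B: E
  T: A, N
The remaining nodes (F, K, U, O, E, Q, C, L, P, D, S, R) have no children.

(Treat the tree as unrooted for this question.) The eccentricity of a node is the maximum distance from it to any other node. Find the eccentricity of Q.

8

Distances from Q peak at 8, attained at O.
Q – H – A – T – N – M – V – G – O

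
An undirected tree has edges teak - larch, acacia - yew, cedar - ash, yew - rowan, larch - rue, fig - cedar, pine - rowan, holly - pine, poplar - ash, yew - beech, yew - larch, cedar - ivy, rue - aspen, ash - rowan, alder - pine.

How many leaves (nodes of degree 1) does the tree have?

Degree-1 nodes: acacia, alder, aspen, beech, fig, holly, ivy, poplar, teak — 9 of them.

9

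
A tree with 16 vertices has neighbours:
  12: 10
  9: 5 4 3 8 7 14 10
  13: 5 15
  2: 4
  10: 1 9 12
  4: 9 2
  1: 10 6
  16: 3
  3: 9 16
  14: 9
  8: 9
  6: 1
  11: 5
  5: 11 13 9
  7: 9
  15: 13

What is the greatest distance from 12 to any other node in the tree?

5

A farthest node from 12 is 15.
The path 12 – 10 – 9 – 5 – 13 – 15 has 5 edges.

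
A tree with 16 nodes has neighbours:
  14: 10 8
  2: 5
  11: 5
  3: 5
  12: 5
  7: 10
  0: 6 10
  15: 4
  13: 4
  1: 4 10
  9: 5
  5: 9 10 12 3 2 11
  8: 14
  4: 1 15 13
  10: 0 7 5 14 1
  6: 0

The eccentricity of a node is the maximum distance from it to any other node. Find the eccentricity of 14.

4

Distances from 14 peak at 4, attained at 13 (15 also at distance 4).
14–10–1–4–13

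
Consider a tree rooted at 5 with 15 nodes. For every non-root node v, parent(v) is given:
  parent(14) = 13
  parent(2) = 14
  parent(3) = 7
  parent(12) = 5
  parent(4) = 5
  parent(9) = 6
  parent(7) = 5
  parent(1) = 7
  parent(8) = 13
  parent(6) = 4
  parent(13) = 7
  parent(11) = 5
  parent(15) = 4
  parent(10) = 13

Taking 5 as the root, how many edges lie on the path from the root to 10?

5–7–13–10 — 3 edges.

3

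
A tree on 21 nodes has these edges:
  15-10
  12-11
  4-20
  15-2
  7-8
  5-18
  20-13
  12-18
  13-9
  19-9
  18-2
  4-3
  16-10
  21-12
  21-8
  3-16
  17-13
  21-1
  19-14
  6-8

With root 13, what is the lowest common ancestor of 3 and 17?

13

3's ancestor chain is 3, 4, 20, 13 and 17's is 17, 13; they first meet at 13.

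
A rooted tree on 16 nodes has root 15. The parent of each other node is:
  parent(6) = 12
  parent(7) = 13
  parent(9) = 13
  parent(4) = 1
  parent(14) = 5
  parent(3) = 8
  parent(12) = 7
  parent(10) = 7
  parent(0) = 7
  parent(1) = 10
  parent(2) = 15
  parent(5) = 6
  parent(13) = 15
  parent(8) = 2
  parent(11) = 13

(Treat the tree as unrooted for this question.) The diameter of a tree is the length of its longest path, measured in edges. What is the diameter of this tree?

9

A longest path is 3–8–2–15–13–7–12–6–5–14, with 9 edges.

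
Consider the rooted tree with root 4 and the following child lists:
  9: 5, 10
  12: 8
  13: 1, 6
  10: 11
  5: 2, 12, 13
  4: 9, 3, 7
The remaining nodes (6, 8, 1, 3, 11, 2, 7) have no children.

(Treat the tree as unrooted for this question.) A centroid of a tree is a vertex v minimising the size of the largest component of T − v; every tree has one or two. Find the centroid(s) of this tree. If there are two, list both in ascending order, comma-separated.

5

Delete 5: the remaining components have sizes 6, 3, 2, 1. Max 6 ≤ 6, so 5 is a centroid.
No neighbour of 5 does as well, so 5 is the unique centroid.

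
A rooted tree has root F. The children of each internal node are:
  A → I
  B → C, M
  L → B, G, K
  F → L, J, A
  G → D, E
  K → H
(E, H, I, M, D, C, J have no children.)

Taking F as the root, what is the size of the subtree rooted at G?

The subtree rooted at G contains: G, E, D — 3 nodes.

3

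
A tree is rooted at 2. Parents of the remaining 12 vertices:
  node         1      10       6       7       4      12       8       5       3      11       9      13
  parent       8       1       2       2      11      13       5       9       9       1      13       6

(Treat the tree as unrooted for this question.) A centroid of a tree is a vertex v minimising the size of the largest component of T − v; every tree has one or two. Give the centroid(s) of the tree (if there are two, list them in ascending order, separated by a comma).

9

If 9 is removed the pieces have sizes 6, 5, 1, all ≤ ⌊13/2⌋ = 6.
Every other node leaves some component of size > 6, so the centroid is unique.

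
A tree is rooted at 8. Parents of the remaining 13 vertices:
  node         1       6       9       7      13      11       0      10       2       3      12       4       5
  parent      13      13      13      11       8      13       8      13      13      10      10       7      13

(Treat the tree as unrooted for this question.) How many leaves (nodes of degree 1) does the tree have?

Degree-1 nodes: 0, 1, 2, 3, 4, 5, 6, 9, 12 — 9 of them.

9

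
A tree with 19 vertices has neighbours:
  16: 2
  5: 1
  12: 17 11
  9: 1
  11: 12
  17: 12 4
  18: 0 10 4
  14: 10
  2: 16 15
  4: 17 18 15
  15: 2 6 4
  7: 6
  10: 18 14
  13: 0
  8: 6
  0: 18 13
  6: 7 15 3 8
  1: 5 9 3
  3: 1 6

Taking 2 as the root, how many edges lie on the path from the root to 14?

5

2–15–4–18–10–14 — 5 edges.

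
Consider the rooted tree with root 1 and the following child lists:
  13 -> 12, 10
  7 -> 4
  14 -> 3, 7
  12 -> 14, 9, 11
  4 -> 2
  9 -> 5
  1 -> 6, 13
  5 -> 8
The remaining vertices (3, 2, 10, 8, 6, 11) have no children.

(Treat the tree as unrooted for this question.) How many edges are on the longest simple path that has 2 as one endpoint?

The node farthest from 2 is 8 (6 also at distance 7), via 2-4-7-14-12-9-5-8 — 7 edges.

7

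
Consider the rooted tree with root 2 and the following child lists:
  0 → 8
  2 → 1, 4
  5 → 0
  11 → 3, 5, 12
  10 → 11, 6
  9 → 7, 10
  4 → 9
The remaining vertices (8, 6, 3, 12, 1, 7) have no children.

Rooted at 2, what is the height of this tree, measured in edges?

8 sits deepest: 2-4-9-10-11-5-0-8 — 7 edges from the root.

7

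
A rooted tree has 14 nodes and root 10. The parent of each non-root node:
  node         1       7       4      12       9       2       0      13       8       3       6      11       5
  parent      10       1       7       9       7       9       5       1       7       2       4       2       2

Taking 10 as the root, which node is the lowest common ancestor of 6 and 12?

6's ancestor chain is 6, 4, 7, 1, 10 and 12's is 12, 9, 7, 1, 10; they first meet at 7.

7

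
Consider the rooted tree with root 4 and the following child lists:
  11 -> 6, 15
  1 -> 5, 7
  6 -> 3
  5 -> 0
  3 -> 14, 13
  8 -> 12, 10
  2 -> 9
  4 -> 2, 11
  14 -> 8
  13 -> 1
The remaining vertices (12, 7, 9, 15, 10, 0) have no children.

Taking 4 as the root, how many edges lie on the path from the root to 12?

6

Climbing from 12 to the root: 12–8–14–3–6–11–4. That's 6 steps.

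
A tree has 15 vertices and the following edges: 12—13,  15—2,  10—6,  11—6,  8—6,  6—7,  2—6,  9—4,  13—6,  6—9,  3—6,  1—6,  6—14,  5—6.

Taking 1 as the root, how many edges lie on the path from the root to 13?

2

1 → 6 → 13 — 2 edges.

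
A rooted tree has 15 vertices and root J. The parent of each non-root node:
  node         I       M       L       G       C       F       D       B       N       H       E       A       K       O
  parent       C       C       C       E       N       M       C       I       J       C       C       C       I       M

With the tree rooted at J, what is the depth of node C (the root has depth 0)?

J–N–C — 2 edges.

2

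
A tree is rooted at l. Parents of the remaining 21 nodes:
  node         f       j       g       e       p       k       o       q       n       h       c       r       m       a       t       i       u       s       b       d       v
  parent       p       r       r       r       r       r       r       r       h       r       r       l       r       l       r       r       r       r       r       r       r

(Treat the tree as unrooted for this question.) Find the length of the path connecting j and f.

3

Walking from j: j–r–p–f. Length 3.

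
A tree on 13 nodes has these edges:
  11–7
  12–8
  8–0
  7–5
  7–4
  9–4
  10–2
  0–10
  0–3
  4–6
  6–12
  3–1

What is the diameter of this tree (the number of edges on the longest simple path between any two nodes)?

8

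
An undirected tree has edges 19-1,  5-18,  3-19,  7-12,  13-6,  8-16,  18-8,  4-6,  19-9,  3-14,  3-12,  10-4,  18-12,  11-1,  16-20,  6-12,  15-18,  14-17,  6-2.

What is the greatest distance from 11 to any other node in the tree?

Distances from 11 peak at 8, attained at 20.
11–1–19–3–12–18–8–16–20

8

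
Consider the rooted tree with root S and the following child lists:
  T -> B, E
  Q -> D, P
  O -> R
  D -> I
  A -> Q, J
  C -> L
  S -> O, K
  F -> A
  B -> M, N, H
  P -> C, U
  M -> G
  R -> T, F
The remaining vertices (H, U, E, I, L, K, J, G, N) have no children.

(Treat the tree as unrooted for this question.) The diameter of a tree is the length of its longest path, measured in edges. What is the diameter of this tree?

BFS from L reaches G last, at distance 10; BFS from G confirms no node is farther.
Path: L-C-P-Q-A-F-R-T-B-M-G.

10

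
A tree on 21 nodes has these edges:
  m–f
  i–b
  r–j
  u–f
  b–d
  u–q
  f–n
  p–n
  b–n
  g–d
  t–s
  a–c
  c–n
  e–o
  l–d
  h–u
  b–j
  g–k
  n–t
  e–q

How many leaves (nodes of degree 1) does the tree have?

The leaves are a, h, i, k, l, m, o, p, r, s.
That is 10 leaves.

10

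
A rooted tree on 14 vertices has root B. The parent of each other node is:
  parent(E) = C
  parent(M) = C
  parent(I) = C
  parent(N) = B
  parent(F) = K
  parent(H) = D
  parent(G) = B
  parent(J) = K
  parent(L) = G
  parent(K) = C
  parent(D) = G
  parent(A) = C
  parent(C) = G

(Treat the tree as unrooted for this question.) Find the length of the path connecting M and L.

3

Walking from M: M – C – G – L. Length 3.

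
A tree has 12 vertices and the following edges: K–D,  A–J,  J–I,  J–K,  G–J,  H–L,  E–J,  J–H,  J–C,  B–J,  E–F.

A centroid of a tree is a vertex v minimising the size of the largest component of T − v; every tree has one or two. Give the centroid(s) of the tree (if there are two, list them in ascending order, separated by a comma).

Removing J splits the tree into components of sizes 2, 2, 2, 1, 1, 1, 1, 1; the largest is 2 ≤ ⌊12/2⌋ = 6.
No neighbour of J does as well, so J is the unique centroid.

J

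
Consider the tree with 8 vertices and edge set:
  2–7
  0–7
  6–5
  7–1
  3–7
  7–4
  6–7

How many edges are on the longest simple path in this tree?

3

BFS from 5 reaches 2 last, at distance 3; BFS from 2 confirms no node is farther.
Path: 5–6–7–2.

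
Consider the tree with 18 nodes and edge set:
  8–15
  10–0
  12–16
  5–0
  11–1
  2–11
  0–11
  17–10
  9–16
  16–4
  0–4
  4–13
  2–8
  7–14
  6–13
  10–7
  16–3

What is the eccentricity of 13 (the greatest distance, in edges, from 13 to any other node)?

6

The node farthest from 13 is 15, via 13 – 4 – 0 – 11 – 2 – 8 – 15 — 6 edges.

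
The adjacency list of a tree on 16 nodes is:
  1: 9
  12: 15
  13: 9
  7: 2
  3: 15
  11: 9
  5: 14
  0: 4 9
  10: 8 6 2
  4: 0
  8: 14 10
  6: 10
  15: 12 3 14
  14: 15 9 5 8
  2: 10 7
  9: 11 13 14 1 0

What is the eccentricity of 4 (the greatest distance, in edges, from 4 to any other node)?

The node farthest from 4 is 7, via 4-0-9-14-8-10-2-7 — 7 edges.

7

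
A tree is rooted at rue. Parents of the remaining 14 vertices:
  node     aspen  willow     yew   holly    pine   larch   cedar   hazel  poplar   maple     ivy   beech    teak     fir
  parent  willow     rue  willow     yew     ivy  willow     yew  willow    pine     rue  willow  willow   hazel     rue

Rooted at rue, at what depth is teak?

3

rue → willow → hazel → teak — 3 edges.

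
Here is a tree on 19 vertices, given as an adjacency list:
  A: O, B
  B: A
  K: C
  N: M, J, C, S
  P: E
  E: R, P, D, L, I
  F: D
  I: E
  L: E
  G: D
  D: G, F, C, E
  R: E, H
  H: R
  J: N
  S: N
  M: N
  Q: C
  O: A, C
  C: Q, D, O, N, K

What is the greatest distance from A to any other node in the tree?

The node farthest from A is H, via A–O–C–D–E–R–H — 6 edges.

6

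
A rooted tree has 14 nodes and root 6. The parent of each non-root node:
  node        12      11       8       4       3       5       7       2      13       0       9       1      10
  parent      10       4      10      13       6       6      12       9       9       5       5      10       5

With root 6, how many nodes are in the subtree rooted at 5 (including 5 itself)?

The subtree rooted at 5 contains: 5, 10, 9, 0, 1, 8, 12, 13, 2, 7, 4, 11 — 12 nodes.

12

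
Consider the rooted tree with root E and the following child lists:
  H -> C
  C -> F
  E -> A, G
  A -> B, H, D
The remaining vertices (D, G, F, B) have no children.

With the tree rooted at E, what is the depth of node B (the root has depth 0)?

2

Path from E to B: E – A – B, which has 2 edges.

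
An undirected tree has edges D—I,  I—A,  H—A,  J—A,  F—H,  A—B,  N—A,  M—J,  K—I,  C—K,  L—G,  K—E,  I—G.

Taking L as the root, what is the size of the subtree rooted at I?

12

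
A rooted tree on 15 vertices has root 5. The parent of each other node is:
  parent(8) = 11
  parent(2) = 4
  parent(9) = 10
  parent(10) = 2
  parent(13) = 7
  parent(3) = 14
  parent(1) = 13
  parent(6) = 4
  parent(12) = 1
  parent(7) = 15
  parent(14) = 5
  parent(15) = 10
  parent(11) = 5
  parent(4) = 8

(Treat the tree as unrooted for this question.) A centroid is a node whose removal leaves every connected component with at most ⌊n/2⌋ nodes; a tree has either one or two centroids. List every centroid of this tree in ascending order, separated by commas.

2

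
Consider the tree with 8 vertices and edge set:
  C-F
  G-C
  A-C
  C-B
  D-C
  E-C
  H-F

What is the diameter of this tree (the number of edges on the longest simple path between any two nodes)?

A longest path is H – F – C – E, with 3 edges.

3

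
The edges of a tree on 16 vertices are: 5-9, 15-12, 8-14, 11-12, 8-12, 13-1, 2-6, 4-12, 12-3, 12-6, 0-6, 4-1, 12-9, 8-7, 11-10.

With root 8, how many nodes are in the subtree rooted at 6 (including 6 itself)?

The subtree rooted at 6 contains: 6, 2, 0 — 3 nodes.

3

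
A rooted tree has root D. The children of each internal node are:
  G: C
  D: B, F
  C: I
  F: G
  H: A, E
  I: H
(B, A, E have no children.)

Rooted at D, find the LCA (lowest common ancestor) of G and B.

D

G's ancestor chain is G, F, D and B's is B, D; they first meet at D.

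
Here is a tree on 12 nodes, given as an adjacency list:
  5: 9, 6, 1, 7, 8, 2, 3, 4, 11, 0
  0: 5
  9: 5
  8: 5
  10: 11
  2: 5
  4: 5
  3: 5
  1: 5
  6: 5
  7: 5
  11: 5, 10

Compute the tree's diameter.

3

BFS from 10 reaches 4 last, at distance 3; BFS from 4 confirms no node is farther.
Path: 10–11–5–4.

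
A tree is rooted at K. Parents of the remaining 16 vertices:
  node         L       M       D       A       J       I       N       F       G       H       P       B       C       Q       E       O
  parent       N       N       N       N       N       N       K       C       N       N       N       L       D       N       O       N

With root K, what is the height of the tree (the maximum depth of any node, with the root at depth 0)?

4

A deepest node is F, reached by K → N → D → C → F.
That path has 4 edges, so the height is 4.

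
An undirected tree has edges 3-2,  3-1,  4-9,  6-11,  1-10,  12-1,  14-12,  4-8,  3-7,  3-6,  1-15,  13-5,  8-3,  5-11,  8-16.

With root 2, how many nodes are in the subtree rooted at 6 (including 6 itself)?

4

Descendants of 6 (including itself): 6, 11, 5, 13. That's 4.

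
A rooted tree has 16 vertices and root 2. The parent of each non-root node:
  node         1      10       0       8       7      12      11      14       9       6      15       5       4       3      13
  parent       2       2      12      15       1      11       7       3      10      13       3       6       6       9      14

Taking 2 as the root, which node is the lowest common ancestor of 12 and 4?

Ancestors of 12 (toward the root): 12, 11, 7, 1, 2.
Ancestors of 4: 4, 6, 13, 14, 3, 9, 10, 2.
The deepest node appearing in both lists is 2.

2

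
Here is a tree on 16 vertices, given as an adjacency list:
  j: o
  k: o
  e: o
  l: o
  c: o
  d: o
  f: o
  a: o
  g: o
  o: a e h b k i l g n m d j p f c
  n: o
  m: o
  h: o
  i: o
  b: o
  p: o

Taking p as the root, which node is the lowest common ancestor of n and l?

Path n→root: n o p; path l→root: l o p.
First common node: o.

o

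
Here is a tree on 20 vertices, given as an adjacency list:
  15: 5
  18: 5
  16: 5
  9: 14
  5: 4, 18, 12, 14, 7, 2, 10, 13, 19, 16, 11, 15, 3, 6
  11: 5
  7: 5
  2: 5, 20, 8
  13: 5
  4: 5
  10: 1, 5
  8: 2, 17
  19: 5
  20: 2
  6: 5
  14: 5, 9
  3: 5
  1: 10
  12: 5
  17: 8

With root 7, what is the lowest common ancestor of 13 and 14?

Ancestors of 13 (toward the root): 13, 5, 7.
Ancestors of 14: 14, 5, 7.
The deepest node appearing in both lists is 5.

5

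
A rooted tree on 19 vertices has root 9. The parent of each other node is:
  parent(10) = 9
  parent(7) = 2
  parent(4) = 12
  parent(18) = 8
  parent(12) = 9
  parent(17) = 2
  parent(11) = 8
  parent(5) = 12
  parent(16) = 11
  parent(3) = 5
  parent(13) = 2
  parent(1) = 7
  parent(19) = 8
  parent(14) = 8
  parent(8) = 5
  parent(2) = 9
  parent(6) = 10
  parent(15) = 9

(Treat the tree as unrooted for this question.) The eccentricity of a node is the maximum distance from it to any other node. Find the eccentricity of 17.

A farthest node from 17 is 16.
The path 17-2-9-12-5-8-11-16 has 7 edges.

7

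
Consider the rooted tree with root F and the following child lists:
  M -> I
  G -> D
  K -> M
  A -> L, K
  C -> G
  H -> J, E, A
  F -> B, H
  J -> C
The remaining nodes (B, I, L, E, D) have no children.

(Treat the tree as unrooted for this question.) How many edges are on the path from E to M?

E – H – A – K – M: 4 edges.

4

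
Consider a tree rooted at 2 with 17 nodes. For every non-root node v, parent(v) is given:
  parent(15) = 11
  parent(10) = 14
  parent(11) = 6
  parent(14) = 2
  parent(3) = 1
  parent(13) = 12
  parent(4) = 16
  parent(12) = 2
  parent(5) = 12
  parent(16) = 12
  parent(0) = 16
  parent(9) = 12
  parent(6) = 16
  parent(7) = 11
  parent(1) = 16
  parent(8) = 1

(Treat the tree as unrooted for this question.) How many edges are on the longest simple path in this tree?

7

BFS from 10 reaches 7 last, at distance 7; BFS from 7 confirms no node is farther.
Path: 10 – 14 – 2 – 12 – 16 – 6 – 11 – 7.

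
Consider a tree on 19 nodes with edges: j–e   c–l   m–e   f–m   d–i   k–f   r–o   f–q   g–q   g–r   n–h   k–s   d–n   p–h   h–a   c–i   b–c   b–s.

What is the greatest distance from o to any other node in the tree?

13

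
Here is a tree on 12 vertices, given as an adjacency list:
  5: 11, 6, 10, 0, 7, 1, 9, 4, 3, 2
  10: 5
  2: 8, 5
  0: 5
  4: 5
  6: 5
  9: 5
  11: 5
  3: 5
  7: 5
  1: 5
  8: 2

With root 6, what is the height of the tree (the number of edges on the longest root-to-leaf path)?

3

The longest root-to-leaf path is 6-5-2-8 (3 edges).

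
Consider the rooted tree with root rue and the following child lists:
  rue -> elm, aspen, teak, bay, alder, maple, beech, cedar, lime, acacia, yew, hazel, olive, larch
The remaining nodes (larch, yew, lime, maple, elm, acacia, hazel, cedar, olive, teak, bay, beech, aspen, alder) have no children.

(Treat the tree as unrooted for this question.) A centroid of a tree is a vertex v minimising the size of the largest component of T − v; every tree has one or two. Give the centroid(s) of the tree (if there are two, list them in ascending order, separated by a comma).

rue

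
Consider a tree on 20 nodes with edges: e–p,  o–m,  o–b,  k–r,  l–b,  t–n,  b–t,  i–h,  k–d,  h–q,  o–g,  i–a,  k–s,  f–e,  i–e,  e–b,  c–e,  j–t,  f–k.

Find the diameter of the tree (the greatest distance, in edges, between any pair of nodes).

Starting from n, a farthest node is q at distance 6.
One longest path: n - t - b - e - i - h - q.
So the diameter is 6.

6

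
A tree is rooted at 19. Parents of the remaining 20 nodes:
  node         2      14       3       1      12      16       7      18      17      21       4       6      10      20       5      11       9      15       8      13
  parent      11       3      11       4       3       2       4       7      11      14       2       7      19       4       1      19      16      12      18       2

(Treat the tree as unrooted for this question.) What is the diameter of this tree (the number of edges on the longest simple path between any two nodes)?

BFS from 15 reaches 8 last, at distance 8; BFS from 8 confirms no node is farther.
Path: 15–12–3–11–2–4–7–18–8.

8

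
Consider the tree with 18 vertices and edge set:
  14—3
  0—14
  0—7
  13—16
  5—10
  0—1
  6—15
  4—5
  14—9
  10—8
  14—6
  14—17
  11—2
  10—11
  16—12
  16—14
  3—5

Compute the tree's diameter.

7

Starting from 2, a farthest node is 1 at distance 7.
One longest path: 2–11–10–5–3–14–0–1.
So the diameter is 7.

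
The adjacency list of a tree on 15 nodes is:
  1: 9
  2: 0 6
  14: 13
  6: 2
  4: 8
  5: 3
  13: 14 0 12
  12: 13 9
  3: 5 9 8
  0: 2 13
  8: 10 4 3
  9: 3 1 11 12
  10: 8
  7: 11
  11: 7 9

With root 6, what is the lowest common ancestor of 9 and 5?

9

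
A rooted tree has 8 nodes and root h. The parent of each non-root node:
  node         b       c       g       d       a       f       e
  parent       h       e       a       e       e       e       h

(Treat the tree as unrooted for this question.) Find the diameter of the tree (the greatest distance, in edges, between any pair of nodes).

A longest path is b–h–e–a–g, with 4 edges.

4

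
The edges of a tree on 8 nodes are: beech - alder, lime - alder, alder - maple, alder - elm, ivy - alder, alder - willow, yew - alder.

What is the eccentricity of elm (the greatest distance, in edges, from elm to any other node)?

2

A farthest node from elm is willow (ivy, yew, lime, maple, beech also at distance 2).
The path elm-alder-willow has 2 edges.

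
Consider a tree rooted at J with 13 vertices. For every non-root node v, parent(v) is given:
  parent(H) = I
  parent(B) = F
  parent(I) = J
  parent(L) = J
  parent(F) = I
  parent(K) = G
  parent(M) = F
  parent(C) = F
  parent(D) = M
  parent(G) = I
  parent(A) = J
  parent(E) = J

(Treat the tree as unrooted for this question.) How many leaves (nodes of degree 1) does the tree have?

8

Degree-1 nodes: A, B, C, D, E, H, K, L — 8 of them.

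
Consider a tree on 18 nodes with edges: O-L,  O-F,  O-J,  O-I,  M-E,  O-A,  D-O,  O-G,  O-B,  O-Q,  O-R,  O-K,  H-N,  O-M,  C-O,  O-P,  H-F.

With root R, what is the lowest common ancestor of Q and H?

O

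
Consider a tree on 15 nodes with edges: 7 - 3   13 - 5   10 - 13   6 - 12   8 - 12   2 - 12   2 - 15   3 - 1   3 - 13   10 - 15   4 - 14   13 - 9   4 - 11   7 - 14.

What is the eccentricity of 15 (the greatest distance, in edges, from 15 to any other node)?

7

The node farthest from 15 is 11, via 15 – 10 – 13 – 3 – 7 – 14 – 4 – 11 — 7 edges.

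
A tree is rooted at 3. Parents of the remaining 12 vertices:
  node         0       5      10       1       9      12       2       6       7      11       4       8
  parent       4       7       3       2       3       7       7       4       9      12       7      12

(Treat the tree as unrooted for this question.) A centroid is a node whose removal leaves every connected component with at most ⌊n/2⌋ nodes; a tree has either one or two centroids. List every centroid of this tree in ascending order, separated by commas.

If 7 is removed the pieces have sizes 3, 3, 3, 2, 1, all ≤ ⌊13/2⌋ = 6.
Every other node leaves some component of size > 6, so the centroid is unique.

7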